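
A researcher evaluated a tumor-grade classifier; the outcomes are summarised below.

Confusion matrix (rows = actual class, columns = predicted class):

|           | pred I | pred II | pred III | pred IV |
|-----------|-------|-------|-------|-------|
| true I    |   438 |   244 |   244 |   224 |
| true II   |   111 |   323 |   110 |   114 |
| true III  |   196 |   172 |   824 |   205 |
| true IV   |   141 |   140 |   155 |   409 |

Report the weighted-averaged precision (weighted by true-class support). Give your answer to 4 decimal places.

0.5029

Per-class precision (TP/(TP+FP)):
  I: TP=438, FP=111+196+141=448 → 438/886 = 0.49436
  II: TP=323, FP=244+172+140=556 → 323/879 = 0.36746
  III: TP=824, FP=244+110+155=509 → 824/1333 = 0.61815
  IV: TP=409, FP=224+114+205=543 → 409/952 = 0.42962
Weighted-precision = Σ (supportᵢ/N)·precisionᵢ with N=4050: (1150/4050)·0.49436 + (658/4050)·0.36746 + (1397/4050)·0.61815 + (845/4050)·0.42962 = 0.5029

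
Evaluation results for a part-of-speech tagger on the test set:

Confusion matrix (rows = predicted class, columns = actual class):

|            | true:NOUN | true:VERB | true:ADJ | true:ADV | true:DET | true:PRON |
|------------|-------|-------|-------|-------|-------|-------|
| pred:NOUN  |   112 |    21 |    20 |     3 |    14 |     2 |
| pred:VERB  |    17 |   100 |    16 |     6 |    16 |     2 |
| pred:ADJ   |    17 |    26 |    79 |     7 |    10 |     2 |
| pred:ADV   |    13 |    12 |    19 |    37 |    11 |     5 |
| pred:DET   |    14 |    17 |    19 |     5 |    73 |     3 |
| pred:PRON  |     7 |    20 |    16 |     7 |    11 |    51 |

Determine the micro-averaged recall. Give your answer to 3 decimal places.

0.558

Micro-averaging pools counts across classes: ΣTP=452, ΣFP=358, ΣFN=358.
Micro-recall = TP/(TP+FN) on pooled counts = 0.558 (equals overall accuracy in single-label multiclass).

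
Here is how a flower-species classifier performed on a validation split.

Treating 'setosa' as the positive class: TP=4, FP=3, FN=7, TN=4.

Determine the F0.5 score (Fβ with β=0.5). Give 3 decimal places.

0.513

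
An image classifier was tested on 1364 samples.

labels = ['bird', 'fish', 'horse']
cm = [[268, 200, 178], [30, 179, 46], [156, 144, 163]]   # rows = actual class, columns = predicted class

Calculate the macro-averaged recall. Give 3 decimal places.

0.490

Per-class recall (TP/(TP+FN)):
  bird: TP=268, FN=200+178=378 → 268/646 = 0.4149
  fish: TP=179, FN=30+46=76 → 179/255 = 0.7020
  horse: TP=163, FN=156+144=300 → 163/463 = 0.3521
Macro-recall = mean = (0.4149 + 0.7020 + 0.3521) / 3 = 0.490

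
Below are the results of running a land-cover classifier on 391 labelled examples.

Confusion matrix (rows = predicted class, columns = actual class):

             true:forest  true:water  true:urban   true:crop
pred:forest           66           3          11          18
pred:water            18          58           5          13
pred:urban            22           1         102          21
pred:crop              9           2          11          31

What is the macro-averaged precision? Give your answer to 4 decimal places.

0.6435

Per-class precision (TP/(TP+FP)):
  forest: TP=66, FP=3+11+18=32 → 66/98 = 0.67347
  water: TP=58, FP=18+5+13=36 → 58/94 = 0.61702
  urban: TP=102, FP=22+1+21=44 → 102/146 = 0.69863
  crop: TP=31, FP=9+2+11=22 → 31/53 = 0.58491
Macro-precision = mean = (0.67347 + 0.61702 + 0.69863 + 0.58491) / 4 = 0.6435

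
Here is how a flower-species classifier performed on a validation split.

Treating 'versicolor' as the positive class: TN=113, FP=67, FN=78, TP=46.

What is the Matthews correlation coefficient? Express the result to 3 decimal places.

MCC = (TP·TN − FP·FN) / √((TP+FP)(TP+FN)(TN+FP)(TN+FN))
Numerator = 46·113 − 67·78 = -28
Denominator = √(113·124·180·191) = √481732560 = 21948.4068
MCC = -28 / 21948.4068 = -0.001

-0.001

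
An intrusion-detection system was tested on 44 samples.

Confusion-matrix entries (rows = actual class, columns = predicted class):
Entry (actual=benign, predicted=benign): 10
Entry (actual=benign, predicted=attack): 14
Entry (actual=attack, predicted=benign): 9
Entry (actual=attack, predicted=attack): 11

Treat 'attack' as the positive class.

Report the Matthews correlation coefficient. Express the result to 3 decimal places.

-0.034

MCC = (TP·TN − FP·FN) / √((TP+FP)(TP+FN)(TN+FP)(TN+FN))
Numerator = 11·10 − 14·9 = -16
Denominator = √(25·20·24·19) = √228000 = 477.4935
MCC = -16 / 477.4935 = -0.034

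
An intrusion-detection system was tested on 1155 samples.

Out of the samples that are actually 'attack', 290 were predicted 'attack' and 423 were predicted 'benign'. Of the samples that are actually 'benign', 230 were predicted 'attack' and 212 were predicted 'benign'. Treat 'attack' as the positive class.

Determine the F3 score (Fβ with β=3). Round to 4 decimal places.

Fβ = (1+β²)·TP / ((1+β²)·TP + β²·FN + FP), with β²=9
= 10·290 / (10·290 + 9·423 + 230) = 0.4180

0.4180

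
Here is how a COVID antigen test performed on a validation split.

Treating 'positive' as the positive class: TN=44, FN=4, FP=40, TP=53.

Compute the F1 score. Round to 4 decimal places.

0.7067

Precision = TP/(TP+FP) = 53/93 = 0.5699
Recall = TP/(TP+FN) = 53/57 = 0.9298
F1 = 2·TP/(2·TP+FP+FN) = 106/150 = 0.7067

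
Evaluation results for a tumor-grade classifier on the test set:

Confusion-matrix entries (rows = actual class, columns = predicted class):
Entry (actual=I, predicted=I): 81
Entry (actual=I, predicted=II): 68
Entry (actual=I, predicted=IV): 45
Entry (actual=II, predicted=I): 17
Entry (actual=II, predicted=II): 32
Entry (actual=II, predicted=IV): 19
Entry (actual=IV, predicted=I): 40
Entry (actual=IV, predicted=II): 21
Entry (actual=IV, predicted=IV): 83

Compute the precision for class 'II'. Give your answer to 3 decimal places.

Take TP from the diagonal, FP from the rest of the 'II' prediction marginal, FN from the rest of the 'II' actual marginal.
precision = TP/(TP+FP).
II: TP=32, FP=68+21=89 → 32/121 = 0.2645

0.264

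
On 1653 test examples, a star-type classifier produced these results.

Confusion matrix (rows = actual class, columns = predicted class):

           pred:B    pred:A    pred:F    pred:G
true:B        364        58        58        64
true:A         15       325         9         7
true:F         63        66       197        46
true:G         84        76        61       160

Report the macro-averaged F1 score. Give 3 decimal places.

0.617

Per-class F1 score (2·TP/(2·TP+FP+FN)):
  B: TP=364, FP=15+63+84=162, FN=58+58+64=180 → 728/1070 = 0.6804
  A: TP=325, FP=58+66+76=200, FN=15+9+7=31 → 650/881 = 0.7378
  F: TP=197, FP=58+9+61=128, FN=63+66+46=175 → 394/697 = 0.5653
  G: TP=160, FP=64+7+46=117, FN=84+76+61=221 → 320/658 = 0.4863
Macro-F1 score = mean = (0.6804 + 0.7378 + 0.5653 + 0.4863) / 4 = 0.617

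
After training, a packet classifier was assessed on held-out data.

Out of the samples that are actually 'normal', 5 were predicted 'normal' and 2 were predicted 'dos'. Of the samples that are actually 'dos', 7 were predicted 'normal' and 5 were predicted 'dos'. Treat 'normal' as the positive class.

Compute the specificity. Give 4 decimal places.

0.4167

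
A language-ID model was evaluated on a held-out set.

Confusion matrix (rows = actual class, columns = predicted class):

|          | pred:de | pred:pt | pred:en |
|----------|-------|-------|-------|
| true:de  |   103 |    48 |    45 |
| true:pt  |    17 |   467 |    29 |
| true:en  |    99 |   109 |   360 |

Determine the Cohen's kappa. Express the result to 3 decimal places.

0.566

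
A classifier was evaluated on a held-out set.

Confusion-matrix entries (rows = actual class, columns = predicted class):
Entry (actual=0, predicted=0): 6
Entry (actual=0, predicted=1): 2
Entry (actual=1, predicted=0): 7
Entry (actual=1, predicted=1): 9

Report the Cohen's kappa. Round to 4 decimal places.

Observed agreement pₒ = trace/N = 15/24 = 0.62500
Expected agreement pₑ = Σ (rowᵢ·colᵢ)/N² = (8·13 + 16·11)/24² = 0.48611
κ = (pₒ − pₑ)/(1 − pₑ) = (0.62500 − 0.48611)/(1 − 0.48611) = 0.2703

0.2703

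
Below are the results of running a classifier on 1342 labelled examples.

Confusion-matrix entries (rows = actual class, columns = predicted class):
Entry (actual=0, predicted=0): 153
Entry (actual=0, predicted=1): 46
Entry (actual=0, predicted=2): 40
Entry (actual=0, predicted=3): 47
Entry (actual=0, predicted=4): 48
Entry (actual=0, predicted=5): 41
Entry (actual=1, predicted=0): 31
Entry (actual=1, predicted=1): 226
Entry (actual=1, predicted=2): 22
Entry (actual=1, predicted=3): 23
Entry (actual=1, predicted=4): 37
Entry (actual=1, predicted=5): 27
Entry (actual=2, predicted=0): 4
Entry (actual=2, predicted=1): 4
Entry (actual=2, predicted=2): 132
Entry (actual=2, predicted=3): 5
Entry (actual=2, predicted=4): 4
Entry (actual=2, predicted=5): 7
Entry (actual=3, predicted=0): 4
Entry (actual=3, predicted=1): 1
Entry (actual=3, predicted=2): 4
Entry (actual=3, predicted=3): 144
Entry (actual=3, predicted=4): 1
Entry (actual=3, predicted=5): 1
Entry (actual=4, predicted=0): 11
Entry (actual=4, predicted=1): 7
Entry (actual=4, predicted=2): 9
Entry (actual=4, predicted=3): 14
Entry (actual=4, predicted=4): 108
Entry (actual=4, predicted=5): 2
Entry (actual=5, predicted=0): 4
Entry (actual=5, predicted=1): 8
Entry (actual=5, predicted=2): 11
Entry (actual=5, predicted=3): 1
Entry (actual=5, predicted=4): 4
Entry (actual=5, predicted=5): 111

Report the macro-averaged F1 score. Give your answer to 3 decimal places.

Per-class F1 score (2·TP/(2·TP+FP+FN)):
  0: TP=153, FP=31+4+4+11+4=54, FN=46+40+47+48+41=222 → 306/582 = 0.5258
  1: TP=226, FP=46+4+1+7+8=66, FN=31+22+23+37+27=140 → 452/658 = 0.6869
  2: TP=132, FP=40+22+4+9+11=86, FN=4+4+5+4+7=24 → 264/374 = 0.7059
  3: TP=144, FP=47+23+5+14+1=90, FN=4+1+4+1+1=11 → 288/389 = 0.7404
  4: TP=108, FP=48+37+4+1+4=94, FN=11+7+9+14+2=43 → 216/353 = 0.6119
  5: TP=111, FP=41+27+7+1+2=78, FN=4+8+11+1+4=28 → 222/328 = 0.6768
Macro-F1 score = mean = (0.5258 + 0.6869 + 0.7059 + 0.7404 + 0.6119 + 0.6768) / 6 = 0.658

0.658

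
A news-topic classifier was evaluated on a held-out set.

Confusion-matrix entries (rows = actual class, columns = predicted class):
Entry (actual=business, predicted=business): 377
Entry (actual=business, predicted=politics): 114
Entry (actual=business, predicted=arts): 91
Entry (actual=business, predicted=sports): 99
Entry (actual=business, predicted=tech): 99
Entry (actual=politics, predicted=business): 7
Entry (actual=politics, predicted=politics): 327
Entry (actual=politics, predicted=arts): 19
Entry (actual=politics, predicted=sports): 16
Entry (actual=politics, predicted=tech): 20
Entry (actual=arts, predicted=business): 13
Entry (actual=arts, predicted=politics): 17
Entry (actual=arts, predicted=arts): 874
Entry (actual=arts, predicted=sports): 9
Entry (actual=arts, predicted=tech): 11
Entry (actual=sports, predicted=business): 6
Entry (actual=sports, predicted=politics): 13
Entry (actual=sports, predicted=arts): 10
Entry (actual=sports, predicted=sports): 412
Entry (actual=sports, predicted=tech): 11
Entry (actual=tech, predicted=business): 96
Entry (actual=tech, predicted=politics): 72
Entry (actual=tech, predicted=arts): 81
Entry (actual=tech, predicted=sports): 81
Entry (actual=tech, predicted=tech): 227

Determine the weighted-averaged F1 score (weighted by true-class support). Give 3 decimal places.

0.697

Per-class F1 score (2·TP/(2·TP+FP+FN)):
  business: TP=377, FP=7+13+6+96=122, FN=114+91+99+99=403 → 754/1279 = 0.5895
  politics: TP=327, FP=114+17+13+72=216, FN=7+19+16+20=62 → 654/932 = 0.7017
  arts: TP=874, FP=91+19+10+81=201, FN=13+17+9+11=50 → 1748/1999 = 0.8744
  sports: TP=412, FP=99+16+9+81=205, FN=6+13+10+11=40 → 824/1069 = 0.7708
  tech: TP=227, FP=99+20+11+11=141, FN=96+72+81+81=330 → 454/925 = 0.4908
Weighted-F1 score = Σ (supportᵢ/N)·F1 scoreᵢ with N=3102: (780/3102)·0.5895 + (389/3102)·0.7017 + (924/3102)·0.8744 + (452/3102)·0.7708 + (557/3102)·0.4908 = 0.697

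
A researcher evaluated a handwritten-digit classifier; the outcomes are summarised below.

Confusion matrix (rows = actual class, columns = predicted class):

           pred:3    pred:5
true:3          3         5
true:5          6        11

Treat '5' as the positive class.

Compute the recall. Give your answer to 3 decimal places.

Recall = TP/(TP+FN) = 11/(11+6) = 11/17 = 0.647

0.647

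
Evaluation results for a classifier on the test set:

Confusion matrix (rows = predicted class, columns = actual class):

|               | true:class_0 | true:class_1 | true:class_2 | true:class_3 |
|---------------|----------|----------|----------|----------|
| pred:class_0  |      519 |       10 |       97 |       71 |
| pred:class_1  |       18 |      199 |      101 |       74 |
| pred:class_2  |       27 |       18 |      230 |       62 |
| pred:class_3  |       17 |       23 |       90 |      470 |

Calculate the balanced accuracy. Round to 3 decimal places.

0.707

Balanced accuracy = mean of per-class recall.
  class_0: recall = 519/581 = 0.8933
  class_1: recall = 199/250 = 0.7960
  class_2: recall = 230/518 = 0.4440
  class_3: recall = 470/677 = 0.6942
Mean = (0.8933 + 0.7960 + 0.4440 + 0.6942) / 4 = 0.707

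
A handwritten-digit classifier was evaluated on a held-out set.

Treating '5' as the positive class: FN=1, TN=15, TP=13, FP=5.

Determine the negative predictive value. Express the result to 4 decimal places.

NPV = TN/(TN+FN) = 15/(15+1) = 0.9375

0.9375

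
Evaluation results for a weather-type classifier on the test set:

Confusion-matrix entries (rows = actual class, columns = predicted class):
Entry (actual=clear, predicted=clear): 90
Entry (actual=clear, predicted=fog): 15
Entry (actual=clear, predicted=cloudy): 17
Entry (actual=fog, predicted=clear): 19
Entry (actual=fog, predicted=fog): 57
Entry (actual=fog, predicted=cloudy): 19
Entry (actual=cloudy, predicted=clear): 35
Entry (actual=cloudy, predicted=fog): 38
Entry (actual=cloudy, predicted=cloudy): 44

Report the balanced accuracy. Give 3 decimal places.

0.571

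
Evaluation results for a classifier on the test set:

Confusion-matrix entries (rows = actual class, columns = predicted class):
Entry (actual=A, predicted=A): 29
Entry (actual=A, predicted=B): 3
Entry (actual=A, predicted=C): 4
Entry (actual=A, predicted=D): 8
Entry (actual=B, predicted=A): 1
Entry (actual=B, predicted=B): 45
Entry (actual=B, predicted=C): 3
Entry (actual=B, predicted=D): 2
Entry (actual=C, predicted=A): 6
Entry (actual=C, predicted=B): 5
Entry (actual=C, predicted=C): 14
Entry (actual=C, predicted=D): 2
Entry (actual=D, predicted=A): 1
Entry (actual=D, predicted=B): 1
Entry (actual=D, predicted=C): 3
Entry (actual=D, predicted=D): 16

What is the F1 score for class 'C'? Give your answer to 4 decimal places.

F1 score = 2·TP/(2·TP+FP+FN).
C: TP=14, FP=4+3+3=10, FN=6+5+2=13 → 28/51 = 0.54902

0.5490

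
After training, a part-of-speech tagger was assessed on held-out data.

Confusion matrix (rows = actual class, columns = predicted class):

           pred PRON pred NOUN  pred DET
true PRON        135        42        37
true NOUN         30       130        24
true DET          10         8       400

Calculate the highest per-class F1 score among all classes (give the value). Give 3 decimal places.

0.910

Per-class F1 score (2·TP/(2·TP+FP+FN)):
  PRON: TP=135, FP=30+10=40, FN=42+37=79 → 270/389 = 0.6941
  NOUN: TP=130, FP=42+8=50, FN=30+24=54 → 260/364 = 0.7143
  DET: TP=400, FP=37+24=61, FN=10+8=18 → 800/879 = 0.9101
Highest is class 'DET' with F1 score = 0.910.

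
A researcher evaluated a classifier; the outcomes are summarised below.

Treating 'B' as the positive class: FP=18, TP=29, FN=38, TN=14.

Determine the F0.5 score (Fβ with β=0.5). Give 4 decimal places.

0.5686

Fβ = (1+β²)·TP / ((1+β²)·TP + β²·FN + FP), with β²=1/4
= 1.25·29 / (1.25·29 + 0.25·38 + 18) = 0.5686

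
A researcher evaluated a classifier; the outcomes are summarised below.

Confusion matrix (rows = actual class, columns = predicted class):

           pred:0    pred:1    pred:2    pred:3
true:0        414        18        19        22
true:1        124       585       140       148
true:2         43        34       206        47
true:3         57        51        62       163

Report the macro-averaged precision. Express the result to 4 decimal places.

Per-class precision (TP/(TP+FP)):
  0: TP=414, FP=124+43+57=224 → 414/638 = 0.64890
  1: TP=585, FP=18+34+51=103 → 585/688 = 0.85029
  2: TP=206, FP=19+140+62=221 → 206/427 = 0.48244
  3: TP=163, FP=22+148+47=217 → 163/380 = 0.42895
Macro-precision = mean = (0.64890 + 0.85029 + 0.48244 + 0.42895) / 4 = 0.6026

0.6026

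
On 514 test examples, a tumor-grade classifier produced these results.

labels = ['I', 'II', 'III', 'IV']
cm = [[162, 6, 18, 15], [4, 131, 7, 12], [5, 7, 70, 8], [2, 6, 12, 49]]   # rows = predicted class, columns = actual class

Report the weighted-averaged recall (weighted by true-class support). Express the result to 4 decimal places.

0.8016

Per-class recall (TP/(TP+FN)):
  I: TP=162, FN=4+5+2=11 → 162/173 = 0.93642
  II: TP=131, FN=6+7+6=19 → 131/150 = 0.87333
  III: TP=70, FN=18+7+12=37 → 70/107 = 0.65421
  IV: TP=49, FN=15+12+8=35 → 49/84 = 0.58333
Weighted-recall = Σ (supportᵢ/N)·recallᵢ with N=514: (173/514)·0.93642 + (150/514)·0.87333 + (107/514)·0.65421 + (84/514)·0.58333 = 0.8016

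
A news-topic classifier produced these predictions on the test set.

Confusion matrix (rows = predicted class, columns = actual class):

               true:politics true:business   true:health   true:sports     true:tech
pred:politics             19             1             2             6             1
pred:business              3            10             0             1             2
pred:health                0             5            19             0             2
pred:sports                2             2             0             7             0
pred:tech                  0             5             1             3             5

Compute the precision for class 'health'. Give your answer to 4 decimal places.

precision = TP/(TP+FP).
health: TP=19, FP=0+5+0+2=7 → 19/26 = 0.73077

0.7308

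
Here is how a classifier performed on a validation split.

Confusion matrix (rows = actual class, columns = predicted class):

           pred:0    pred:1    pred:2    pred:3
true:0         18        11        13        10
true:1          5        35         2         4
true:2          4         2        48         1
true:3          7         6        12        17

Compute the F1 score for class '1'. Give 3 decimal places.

Take TP from the diagonal, FP from the rest of the '1' prediction marginal, FN from the rest of the '1' actual marginal.
F1 score = 2·TP/(2·TP+FP+FN).
1: TP=35, FP=11+2+6=19, FN=5+2+4=11 → 70/100 = 0.7000

0.700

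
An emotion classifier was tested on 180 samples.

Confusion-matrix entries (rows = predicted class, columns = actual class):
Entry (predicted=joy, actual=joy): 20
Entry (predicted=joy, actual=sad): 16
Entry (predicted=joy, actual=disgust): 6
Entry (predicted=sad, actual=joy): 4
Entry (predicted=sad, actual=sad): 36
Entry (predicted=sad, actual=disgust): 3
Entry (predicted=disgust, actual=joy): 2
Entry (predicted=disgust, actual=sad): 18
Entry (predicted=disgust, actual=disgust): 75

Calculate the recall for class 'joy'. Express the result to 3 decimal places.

0.769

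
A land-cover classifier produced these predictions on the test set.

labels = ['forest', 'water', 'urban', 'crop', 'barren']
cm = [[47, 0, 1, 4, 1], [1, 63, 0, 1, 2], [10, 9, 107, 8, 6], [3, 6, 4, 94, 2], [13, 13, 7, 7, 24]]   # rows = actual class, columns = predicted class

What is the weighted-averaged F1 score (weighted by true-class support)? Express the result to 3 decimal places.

0.765

Per-class F1 score (2·TP/(2·TP+FP+FN)):
  forest: TP=47, FP=1+10+3+13=27, FN=0+1+4+1=6 → 94/127 = 0.7402
  water: TP=63, FP=0+9+6+13=28, FN=1+0+1+2=4 → 126/158 = 0.7975
  urban: TP=107, FP=1+0+4+7=12, FN=10+9+8+6=33 → 214/259 = 0.8263
  crop: TP=94, FP=4+1+8+7=20, FN=3+6+4+2=15 → 188/223 = 0.8430
  barren: TP=24, FP=1+2+6+2=11, FN=13+13+7+7=40 → 48/99 = 0.4848
Weighted-F1 score = Σ (supportᵢ/N)·F1 scoreᵢ with N=433: (53/433)·0.7402 + (67/433)·0.7975 + (140/433)·0.8263 + (109/433)·0.8430 + (64/433)·0.4848 = 0.765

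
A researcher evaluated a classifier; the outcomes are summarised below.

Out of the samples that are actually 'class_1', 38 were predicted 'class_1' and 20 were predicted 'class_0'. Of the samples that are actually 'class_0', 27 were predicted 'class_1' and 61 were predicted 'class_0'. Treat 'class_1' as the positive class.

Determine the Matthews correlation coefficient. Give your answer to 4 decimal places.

0.3430

MCC = (TP·TN − FP·FN) / √((TP+FP)(TP+FN)(TN+FP)(TN+FN))
Numerator = 38·61 − 27·20 = 1778
Denominator = √(65·58·88·81) = √26872560 = 5183.8750
MCC = 1778 / 5183.8750 = 0.3430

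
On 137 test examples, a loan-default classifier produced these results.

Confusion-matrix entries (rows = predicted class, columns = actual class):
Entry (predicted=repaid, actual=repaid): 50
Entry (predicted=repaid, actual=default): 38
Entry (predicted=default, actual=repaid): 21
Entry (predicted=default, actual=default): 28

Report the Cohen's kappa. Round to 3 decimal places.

Observed agreement pₒ = trace/N = 78/137 = 0.5693
Expected agreement pₑ = Σ (rowᵢ·colᵢ)/N² = (71·88 + 66·49)/137² = 0.5052
κ = (pₒ − pₑ)/(1 − pₑ) = (0.5693 − 0.5052)/(1 − 0.5052) = 0.130

0.130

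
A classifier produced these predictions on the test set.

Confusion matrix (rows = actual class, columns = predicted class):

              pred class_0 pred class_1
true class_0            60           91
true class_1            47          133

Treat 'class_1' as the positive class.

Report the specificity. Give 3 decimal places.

0.397

Specificity = TN/(TN+FP) = 60/(60+91) = 0.397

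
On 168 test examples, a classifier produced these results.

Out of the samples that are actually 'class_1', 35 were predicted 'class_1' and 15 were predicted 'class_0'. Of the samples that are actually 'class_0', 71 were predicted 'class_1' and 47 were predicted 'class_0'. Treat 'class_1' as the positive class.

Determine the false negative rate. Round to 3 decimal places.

FNR = FN/(FN+TP) = 15/(15+35) = 0.300

0.300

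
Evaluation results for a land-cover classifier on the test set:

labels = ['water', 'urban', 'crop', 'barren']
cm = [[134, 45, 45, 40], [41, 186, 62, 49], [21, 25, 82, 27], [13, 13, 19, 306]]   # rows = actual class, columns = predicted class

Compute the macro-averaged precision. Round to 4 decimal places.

Per-class precision (TP/(TP+FP)):
  water: TP=134, FP=41+21+13=75 → 134/209 = 0.64115
  urban: TP=186, FP=45+25+13=83 → 186/269 = 0.69145
  crop: TP=82, FP=45+62+19=126 → 82/208 = 0.39423
  barren: TP=306, FP=40+49+27=116 → 306/422 = 0.72512
Macro-precision = mean = (0.64115 + 0.69145 + 0.39423 + 0.72512) / 4 = 0.6130

0.6130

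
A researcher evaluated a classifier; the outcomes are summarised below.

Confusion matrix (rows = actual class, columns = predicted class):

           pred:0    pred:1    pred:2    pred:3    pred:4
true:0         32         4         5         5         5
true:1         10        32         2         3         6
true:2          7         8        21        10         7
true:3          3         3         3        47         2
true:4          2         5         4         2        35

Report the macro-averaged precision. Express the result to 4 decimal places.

Per-class precision (TP/(TP+FP)):
  0: TP=32, FP=10+7+3+2=22 → 32/54 = 0.59259
  1: TP=32, FP=4+8+3+5=20 → 32/52 = 0.61538
  2: TP=21, FP=5+2+3+4=14 → 21/35 = 0.60000
  3: TP=47, FP=5+3+10+2=20 → 47/67 = 0.70149
  4: TP=35, FP=5+6+7+2=20 → 35/55 = 0.63636
Macro-precision = mean = (0.59259 + 0.61538 + 0.60000 + 0.70149 + 0.63636) / 5 = 0.6292

0.6292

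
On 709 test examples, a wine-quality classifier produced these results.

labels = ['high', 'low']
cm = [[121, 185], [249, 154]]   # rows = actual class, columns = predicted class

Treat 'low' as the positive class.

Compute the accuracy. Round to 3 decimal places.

Accuracy = (TP+TN)/N = (154+121)/709 = 0.388

0.388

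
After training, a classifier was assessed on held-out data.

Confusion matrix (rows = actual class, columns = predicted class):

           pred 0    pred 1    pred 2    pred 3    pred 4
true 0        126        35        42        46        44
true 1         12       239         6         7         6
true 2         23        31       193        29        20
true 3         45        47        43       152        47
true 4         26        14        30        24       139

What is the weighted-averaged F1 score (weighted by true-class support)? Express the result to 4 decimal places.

Per-class F1 score (2·TP/(2·TP+FP+FN)):
  0: TP=126, FP=12+23+45+26=106, FN=35+42+46+44=167 → 252/525 = 0.48000
  1: TP=239, FP=35+31+47+14=127, FN=12+6+7+6=31 → 478/636 = 0.75157
  2: TP=193, FP=42+6+43+30=121, FN=23+31+29+20=103 → 386/610 = 0.63279
  3: TP=152, FP=46+7+29+24=106, FN=45+47+43+47=182 → 304/592 = 0.51351
  4: TP=139, FP=44+6+20+47=117, FN=26+14+30+24=94 → 278/489 = 0.56851
Weighted-F1 score = Σ (supportᵢ/N)·F1 scoreᵢ with N=1426: (293/1426)·0.48000 + (270/1426)·0.75157 + (296/1426)·0.63279 + (334/1426)·0.51351 + (233/1426)·0.56851 = 0.5854

0.5854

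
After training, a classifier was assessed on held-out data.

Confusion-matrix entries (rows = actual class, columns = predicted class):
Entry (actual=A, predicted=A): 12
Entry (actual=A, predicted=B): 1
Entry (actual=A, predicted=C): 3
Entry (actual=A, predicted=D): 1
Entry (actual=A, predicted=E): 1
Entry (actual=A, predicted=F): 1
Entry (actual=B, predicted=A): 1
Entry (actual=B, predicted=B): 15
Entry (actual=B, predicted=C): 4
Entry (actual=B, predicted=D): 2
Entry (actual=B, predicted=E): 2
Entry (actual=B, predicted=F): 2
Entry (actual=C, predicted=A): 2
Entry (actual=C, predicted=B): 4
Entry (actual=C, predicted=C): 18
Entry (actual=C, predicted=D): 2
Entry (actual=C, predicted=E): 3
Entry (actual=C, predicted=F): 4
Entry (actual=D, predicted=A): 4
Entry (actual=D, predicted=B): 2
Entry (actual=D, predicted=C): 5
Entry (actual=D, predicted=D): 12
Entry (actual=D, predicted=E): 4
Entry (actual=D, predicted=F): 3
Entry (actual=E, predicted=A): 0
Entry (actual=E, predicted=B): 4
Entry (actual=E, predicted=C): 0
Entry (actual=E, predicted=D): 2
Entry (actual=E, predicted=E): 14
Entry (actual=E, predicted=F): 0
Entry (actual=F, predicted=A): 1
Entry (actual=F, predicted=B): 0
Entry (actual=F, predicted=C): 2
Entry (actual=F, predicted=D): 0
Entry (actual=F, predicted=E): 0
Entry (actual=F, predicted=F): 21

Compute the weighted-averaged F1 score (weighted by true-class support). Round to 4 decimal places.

Per-class F1 score (2·TP/(2·TP+FP+FN)):
  A: TP=12, FP=1+2+4+0+1=8, FN=1+3+1+1+1=7 → 24/39 = 0.61538
  B: TP=15, FP=1+4+2+4+0=11, FN=1+4+2+2+2=11 → 30/52 = 0.57692
  C: TP=18, FP=3+4+5+0+2=14, FN=2+4+2+3+4=15 → 36/65 = 0.55385
  D: TP=12, FP=1+2+2+2+0=7, FN=4+2+5+4+3=18 → 24/49 = 0.48980
  E: TP=14, FP=1+2+3+4+0=10, FN=0+4+0+2+0=6 → 28/44 = 0.63636
  F: TP=21, FP=1+2+4+3+0=10, FN=1+0+2+0+0=3 → 42/55 = 0.76364
Weighted-F1 score = Σ (supportᵢ/N)·F1 scoreᵢ with N=152: (19/152)·0.61538 + (26/152)·0.57692 + (33/152)·0.55385 + (30/152)·0.48980 + (20/152)·0.63636 + (24/152)·0.76364 = 0.5968

0.5968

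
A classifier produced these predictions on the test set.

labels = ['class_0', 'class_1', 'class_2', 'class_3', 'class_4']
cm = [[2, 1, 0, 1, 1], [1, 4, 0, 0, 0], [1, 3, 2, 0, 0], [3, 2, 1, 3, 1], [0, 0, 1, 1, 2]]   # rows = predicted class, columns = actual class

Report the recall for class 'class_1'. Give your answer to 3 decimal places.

recall = TP/(TP+FN).
class_1: TP=4, FN=1+3+2+0=6 → 4/10 = 0.4000

0.400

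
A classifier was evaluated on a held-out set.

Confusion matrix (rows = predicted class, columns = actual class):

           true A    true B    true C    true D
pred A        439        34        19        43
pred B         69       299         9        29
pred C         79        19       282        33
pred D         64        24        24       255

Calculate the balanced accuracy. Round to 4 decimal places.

0.7556

Balanced accuracy = mean of per-class recall.
  A: recall = 439/651 = 0.67435
  B: recall = 299/376 = 0.79521
  C: recall = 282/334 = 0.84431
  D: recall = 255/360 = 0.70833
Mean = (0.67435 + 0.79521 + 0.84431 + 0.70833) / 4 = 0.7556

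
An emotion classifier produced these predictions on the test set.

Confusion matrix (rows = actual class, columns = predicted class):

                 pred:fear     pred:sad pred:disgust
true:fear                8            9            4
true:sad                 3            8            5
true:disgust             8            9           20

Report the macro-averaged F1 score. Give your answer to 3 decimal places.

Per-class F1 score (2·TP/(2·TP+FP+FN)):
  fear: TP=8, FP=3+8=11, FN=9+4=13 → 16/40 = 0.4000
  sad: TP=8, FP=9+9=18, FN=3+5=8 → 16/42 = 0.3810
  disgust: TP=20, FP=4+5=9, FN=8+9=17 → 40/66 = 0.6061
Macro-F1 score = mean = (0.4000 + 0.3810 + 0.6061) / 3 = 0.462

0.462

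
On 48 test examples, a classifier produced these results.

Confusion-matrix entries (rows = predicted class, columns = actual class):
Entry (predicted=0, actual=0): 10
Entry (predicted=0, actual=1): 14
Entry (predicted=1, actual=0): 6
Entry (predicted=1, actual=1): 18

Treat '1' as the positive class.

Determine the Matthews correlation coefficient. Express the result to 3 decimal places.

MCC = (TP·TN − FP·FN) / √((TP+FP)(TP+FN)(TN+FP)(TN+FN))
Numerator = 18·10 − 6·14 = 96
Denominator = √(24·32·16·24) = √294912 = 543.0580
MCC = 96 / 543.0580 = 0.177

0.177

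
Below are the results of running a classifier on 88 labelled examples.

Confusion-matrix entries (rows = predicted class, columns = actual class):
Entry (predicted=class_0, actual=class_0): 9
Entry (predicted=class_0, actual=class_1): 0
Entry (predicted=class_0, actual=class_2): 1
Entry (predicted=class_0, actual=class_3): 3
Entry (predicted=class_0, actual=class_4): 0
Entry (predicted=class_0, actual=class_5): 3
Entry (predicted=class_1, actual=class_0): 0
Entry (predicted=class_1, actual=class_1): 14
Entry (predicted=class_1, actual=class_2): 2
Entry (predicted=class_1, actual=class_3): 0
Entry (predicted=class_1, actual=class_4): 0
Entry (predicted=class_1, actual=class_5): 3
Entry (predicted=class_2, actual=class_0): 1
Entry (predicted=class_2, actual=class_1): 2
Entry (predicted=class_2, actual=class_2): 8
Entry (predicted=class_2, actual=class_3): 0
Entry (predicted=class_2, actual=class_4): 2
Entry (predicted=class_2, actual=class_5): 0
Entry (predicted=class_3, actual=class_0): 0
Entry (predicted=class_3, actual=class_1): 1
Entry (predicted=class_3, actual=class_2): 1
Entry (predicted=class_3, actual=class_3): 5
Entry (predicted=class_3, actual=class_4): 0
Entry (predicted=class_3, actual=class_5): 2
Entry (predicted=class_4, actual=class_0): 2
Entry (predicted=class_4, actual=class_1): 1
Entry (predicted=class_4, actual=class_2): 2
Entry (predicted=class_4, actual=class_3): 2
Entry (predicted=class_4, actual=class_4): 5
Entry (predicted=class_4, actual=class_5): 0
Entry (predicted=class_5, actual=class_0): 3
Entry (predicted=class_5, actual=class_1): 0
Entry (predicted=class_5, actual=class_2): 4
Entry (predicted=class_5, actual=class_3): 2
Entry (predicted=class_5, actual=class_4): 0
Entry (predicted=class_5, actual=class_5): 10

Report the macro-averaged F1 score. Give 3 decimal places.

0.566

Per-class F1 score (2·TP/(2·TP+FP+FN)):
  class_0: TP=9, FP=0+1+3+0+3=7, FN=0+1+0+2+3=6 → 18/31 = 0.5806
  class_1: TP=14, FP=0+2+0+0+3=5, FN=0+2+1+1+0=4 → 28/37 = 0.7568
  class_2: TP=8, FP=1+2+0+2+0=5, FN=1+2+1+2+4=10 → 16/31 = 0.5161
  class_3: TP=5, FP=0+1+1+0+2=4, FN=3+0+0+2+2=7 → 10/21 = 0.4762
  class_4: TP=5, FP=2+1+2+2+0=7, FN=0+0+2+0+0=2 → 10/19 = 0.5263
  class_5: TP=10, FP=3+0+4+2+0=9, FN=3+3+0+2+0=8 → 20/37 = 0.5405
Macro-F1 score = mean = (0.5806 + 0.7568 + 0.5161 + 0.4762 + 0.5263 + 0.5405) / 6 = 0.566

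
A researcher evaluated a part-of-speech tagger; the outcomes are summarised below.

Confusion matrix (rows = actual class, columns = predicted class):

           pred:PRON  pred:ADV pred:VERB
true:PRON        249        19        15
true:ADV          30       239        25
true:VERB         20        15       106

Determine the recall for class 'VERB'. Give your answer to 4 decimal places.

0.7518

One-vs-rest for 'VERB': TP = diagonal; FP = other classes predicted 'VERB'; FN = 'VERB' predicted as other.
recall = TP/(TP+FN).
VERB: TP=106, FN=20+15=35 → 106/141 = 0.75177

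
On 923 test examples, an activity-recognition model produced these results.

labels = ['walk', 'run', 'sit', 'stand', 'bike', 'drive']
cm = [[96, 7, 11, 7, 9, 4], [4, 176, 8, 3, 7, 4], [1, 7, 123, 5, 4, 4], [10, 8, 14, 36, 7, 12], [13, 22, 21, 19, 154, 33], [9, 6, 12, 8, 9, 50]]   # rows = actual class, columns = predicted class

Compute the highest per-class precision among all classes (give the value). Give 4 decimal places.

Per-class precision (TP/(TP+FP)):
  walk: TP=96, FP=4+1+10+13+9=37 → 96/133 = 0.72180
  run: TP=176, FP=7+7+8+22+6=50 → 176/226 = 0.77876
  sit: TP=123, FP=11+8+14+21+12=66 → 123/189 = 0.65079
  stand: TP=36, FP=7+3+5+19+8=42 → 36/78 = 0.46154
  bike: TP=154, FP=9+7+4+7+9=36 → 154/190 = 0.81053
  drive: TP=50, FP=4+4+4+12+33=57 → 50/107 = 0.46729
Highest is class 'bike' with precision = 0.8105.

0.8105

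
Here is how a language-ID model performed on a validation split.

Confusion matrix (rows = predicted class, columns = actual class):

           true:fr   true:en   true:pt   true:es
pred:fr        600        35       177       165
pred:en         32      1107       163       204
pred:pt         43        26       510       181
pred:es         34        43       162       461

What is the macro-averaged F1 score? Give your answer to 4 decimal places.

Per-class F1 score (2·TP/(2·TP+FP+FN)):
  fr: TP=600, FP=35+177+165=377, FN=32+43+34=109 → 1200/1686 = 0.71174
  en: TP=1107, FP=32+163+204=399, FN=35+26+43=104 → 2214/2717 = 0.81487
  pt: TP=510, FP=43+26+181=250, FN=177+163+162=502 → 1020/1772 = 0.57562
  es: TP=461, FP=34+43+162=239, FN=165+204+181=550 → 922/1711 = 0.53887
Macro-F1 score = mean = (0.71174 + 0.81487 + 0.57562 + 0.53887) / 4 = 0.6603

0.6603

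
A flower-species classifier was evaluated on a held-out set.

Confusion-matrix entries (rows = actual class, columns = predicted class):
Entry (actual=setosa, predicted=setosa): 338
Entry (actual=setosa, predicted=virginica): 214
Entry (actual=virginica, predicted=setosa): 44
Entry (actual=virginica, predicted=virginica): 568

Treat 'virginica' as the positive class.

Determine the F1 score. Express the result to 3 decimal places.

0.815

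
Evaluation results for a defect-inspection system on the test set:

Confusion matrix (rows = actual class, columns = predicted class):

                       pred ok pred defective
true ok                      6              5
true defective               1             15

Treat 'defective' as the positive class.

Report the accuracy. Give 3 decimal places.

0.778

Accuracy = (TP+TN)/N = (15+6)/27 = 0.778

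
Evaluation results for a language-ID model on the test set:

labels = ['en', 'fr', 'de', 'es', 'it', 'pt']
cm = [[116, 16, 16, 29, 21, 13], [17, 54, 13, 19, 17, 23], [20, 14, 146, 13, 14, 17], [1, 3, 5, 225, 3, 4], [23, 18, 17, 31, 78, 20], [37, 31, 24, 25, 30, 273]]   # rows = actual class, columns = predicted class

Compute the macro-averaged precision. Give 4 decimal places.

0.5860

Per-class precision (TP/(TP+FP)):
  en: TP=116, FP=17+20+1+23+37=98 → 116/214 = 0.54206
  fr: TP=54, FP=16+14+3+18+31=82 → 54/136 = 0.39706
  de: TP=146, FP=16+13+5+17+24=75 → 146/221 = 0.66063
  es: TP=225, FP=29+19+13+31+25=117 → 225/342 = 0.65789
  it: TP=78, FP=21+17+14+3+30=85 → 78/163 = 0.47853
  pt: TP=273, FP=13+23+17+4+20=77 → 273/350 = 0.78000
Macro-precision = mean = (0.54206 + 0.39706 + 0.66063 + 0.65789 + 0.47853 + 0.78000) / 6 = 0.5860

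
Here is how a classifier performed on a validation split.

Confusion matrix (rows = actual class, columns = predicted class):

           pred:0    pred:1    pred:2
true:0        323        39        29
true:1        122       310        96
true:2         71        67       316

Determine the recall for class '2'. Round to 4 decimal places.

0.6960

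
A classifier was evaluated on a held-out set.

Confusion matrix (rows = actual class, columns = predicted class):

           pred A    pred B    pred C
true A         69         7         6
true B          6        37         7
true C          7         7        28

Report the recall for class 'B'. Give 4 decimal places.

0.7400

recall = TP/(TP+FN).
B: TP=37, FN=6+7=13 → 37/50 = 0.74000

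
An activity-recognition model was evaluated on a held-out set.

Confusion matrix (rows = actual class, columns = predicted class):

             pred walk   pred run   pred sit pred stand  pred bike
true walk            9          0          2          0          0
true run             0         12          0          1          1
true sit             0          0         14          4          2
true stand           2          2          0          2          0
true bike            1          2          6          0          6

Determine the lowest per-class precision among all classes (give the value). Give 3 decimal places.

0.286

Per-class precision (TP/(TP+FP)):
  walk: TP=9, FP=0+0+2+1=3 → 9/12 = 0.7500
  run: TP=12, FP=0+0+2+2=4 → 12/16 = 0.7500
  sit: TP=14, FP=2+0+0+6=8 → 14/22 = 0.6364
  stand: TP=2, FP=0+1+4+0=5 → 2/7 = 0.2857
  bike: TP=6, FP=0+1+2+0=3 → 6/9 = 0.6667
Lowest is class 'stand' with precision = 0.286.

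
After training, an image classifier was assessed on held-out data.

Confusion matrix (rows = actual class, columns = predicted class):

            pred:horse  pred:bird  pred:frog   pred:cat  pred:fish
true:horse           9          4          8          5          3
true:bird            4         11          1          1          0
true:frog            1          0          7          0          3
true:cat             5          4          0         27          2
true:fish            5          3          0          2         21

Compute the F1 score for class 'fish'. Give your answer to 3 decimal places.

0.700

F1 score = 2·TP/(2·TP+FP+FN).
fish: TP=21, FP=3+0+3+2=8, FN=5+3+0+2=10 → 42/60 = 0.7000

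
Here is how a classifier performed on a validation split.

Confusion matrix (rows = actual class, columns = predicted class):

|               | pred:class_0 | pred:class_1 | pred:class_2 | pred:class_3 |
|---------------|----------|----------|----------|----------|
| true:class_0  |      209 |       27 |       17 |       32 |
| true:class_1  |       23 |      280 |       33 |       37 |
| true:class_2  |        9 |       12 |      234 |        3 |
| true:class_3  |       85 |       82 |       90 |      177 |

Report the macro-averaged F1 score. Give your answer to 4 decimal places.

0.6666

Per-class F1 score (2·TP/(2·TP+FP+FN)):
  class_0: TP=209, FP=23+9+85=117, FN=27+17+32=76 → 418/611 = 0.68412
  class_1: TP=280, FP=27+12+82=121, FN=23+33+37=93 → 560/774 = 0.72351
  class_2: TP=234, FP=17+33+90=140, FN=9+12+3=24 → 468/632 = 0.74051
  class_3: TP=177, FP=32+37+3=72, FN=85+82+90=257 → 354/683 = 0.51830
Macro-F1 score = mean = (0.68412 + 0.72351 + 0.74051 + 0.51830) / 4 = 0.6666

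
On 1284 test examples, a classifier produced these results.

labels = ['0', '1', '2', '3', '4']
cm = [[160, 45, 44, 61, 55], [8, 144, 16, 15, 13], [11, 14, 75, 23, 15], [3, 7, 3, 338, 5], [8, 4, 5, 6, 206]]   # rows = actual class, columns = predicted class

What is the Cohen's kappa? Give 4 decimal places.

Observed agreement pₒ = trace/N = 923/1284 = 0.71885
Expected agreement pₑ = Σ (rowᵢ·colᵢ)/N² = (365·190 + 196·214 + 138·143 + 356·443 + 229·294)/1284² = 0.21597
κ = (pₒ − pₑ)/(1 − pₑ) = (0.71885 − 0.21597)/(1 − 0.21597) = 0.6414

0.6414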